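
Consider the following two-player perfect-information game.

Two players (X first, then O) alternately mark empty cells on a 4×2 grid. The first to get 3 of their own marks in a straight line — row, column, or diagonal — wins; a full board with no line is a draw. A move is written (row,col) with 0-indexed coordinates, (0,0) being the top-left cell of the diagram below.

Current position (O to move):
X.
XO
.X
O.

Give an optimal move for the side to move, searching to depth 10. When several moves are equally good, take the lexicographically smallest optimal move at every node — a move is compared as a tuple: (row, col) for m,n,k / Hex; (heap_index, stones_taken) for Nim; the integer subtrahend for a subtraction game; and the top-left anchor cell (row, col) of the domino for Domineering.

O's best at [X./XO/.X/O.]: (2,0)

p1 O@[X./XO/.X/O.]: (0,1)[XO/XO/.X/O.]-1 (2,0)[X./XO/OX/O.]+0* (3,1)[X./XO/.X/OO]-1
p2 X@[X./XO/OX/O.]: (0,1)[XX/XO/OX/O.]+0* (3,1)[X./XO/OX/OX]+0
p3 O@[XX/XO/OX/O.]: (3,1)[XX/XO/OX/OO]+0*
p4 X@[XX/XO/OX/OO] terminal +0; root [X./XO/.X/O.] d10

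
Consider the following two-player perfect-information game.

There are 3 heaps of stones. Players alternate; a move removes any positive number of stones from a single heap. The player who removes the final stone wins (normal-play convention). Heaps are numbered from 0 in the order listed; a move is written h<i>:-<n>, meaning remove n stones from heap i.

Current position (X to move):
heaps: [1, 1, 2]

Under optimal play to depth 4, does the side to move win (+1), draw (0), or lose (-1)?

value((1,1,2), X) = +1

ply 1, X at (1,1,2) | h0:-1=-1→(0,1,2); h1:-1=-1→(1,0,2); h2:-1=-1→(1,1,1); h2:-2=+1→(1,1,0)*
ply 2, O at (1,1,0) | h0:-1=-1→(0,1,0)*; h1:-1=-1→(1,0,0)
ply 3, X at (0,1,0) | h1:-1=+1→(0,0,0)*
ply 4: (0,0,0) is terminal -1 (O); from (1,1,2) depth 4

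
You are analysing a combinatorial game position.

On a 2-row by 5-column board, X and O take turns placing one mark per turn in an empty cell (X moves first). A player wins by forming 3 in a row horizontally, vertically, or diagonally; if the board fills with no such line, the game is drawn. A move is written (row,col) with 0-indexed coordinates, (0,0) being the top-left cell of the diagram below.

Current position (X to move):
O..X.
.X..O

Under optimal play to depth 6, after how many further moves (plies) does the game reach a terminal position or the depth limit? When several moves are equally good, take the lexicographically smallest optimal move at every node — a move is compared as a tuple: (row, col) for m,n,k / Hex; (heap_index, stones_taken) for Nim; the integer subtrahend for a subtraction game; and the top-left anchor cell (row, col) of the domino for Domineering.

PV length from [O..X./.X..O]: 5 plies

[O..X./.X..O] X move#1: (0,1):+1/OX.X./.X..O*, (0,2):+1/O.XX./.X..O, (0,4):+0/O..XX/.X..O, (1,0):+0/O..X./XX..O, (1,2):+1/O..X./.XX.O, (1,3):+1/O..X./.X.XO
[OX.X./.X..O] O move#2: (0,2):-1/OXOX./.X..O*, (0,4):-1/OX.XO/.X..O, (1,0):-1/OX.X./OX..O, (1,2):-1/OX.X./.XO.O, (1,3):-1/OX.X./.X.OO
[OXOX./.X..O] X move#3: (0,4):+0/OXOXX/.X..O, (1,0):+0/OXOX./XX..O, (1,2):+1/OXOX./.XX.O*, (1,3):+0/OXOX./.X.XO
[OXOX./.XX.O] O move#4: (0,4):-1/OXOXO/.XX.O*, (1,0):-1/OXOX./OXX.O, (1,3):-1/OXOX./.XXOO
[OXOXO/.XX.O] X move#5: (1,0):+1/OXOXO/XXX.O*, (1,3):+1/OXOXO/.XXXO
[OXOXO/XXX.O] end (terminal -1, O#6); searched O..X./.X..O to 6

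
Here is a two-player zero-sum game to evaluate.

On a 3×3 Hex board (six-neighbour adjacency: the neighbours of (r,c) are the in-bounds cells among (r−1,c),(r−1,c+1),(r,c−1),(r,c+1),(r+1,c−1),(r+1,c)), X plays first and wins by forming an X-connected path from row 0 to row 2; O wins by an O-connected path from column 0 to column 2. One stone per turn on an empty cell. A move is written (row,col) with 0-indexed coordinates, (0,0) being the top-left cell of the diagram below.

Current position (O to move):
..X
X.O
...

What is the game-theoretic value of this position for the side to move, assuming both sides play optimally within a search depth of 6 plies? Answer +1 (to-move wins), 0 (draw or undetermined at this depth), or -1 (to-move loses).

p1 O@[..X/X.O/...]: (0,0)[O.X/X.O/...]-1 (0,1)[.OX/X.O/...]-1 (1,1)[..X/XOO/...]-1 (2,0)[..X/X.O/O..]+1* (2,1)[..X/X.O/.O.]-1 (2,2)[..X/X.O/..O]-1
p2 X@[..X/X.O/O..]: (0,0)[X.X/X.O/O..]-1* (0,1)[.XX/X.O/O..]-1 (1,1)[..X/XXO/O..]-1 (2,1)[..X/X.O/OX.]-1 (2,2)[..X/X.O/O.X]-1
p3 O@[X.X/X.O/O..]: (0,1)[XOX/X.O/O..]+1* (1,1)[X.X/XOO/O..]+1 (2,1)[X.X/X.O/OO.]+1 (2,2)[X.X/X.O/O.O]+1
p4 X@[XOX/X.O/O..]: (1,1)[XOX/XXO/O..]-1* (2,1)[XOX/X.O/OX.]-1 (2,2)[XOX/X.O/O.X]-1
p5 O@[XOX/XXO/O..]: (2,1)[XOX/XXO/OO.]+1* (2,2)[XOX/XXO/O.O]-1
p6 X@[XOX/XXO/OO.] terminal -1; root [..X/X.O/...] d6

value(..X/X.O/..., O) = +1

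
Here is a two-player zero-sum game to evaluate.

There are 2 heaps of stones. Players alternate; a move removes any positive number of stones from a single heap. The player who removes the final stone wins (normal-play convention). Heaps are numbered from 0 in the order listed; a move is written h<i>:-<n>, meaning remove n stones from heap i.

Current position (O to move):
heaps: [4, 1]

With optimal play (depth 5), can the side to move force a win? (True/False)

O winning at [(4,1)]: True

ply 1, O at (4,1) | h0:-1=-1→(3,1); h0:-2=-1→(2,1); h0:-3=+1→(1,1)*; h0:-4=-1→(0,1); h1:-1=-1→(4,0)
ply 2, X at (1,1) | h0:-1=-1→(0,1)*; h1:-1=-1→(1,0)
ply 3, O at (0,1) | h1:-1=+1→(0,0)*
ply 4: (0,0) is terminal -1 (X); from (4,1) depth 5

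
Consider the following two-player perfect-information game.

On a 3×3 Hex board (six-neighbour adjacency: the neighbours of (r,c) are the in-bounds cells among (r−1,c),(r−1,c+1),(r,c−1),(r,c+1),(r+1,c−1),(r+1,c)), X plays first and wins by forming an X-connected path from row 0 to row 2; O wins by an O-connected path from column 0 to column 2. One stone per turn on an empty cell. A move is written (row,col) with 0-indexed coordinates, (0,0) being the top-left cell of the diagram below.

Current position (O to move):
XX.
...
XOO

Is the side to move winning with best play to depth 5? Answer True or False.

O winning at [XX./.../XOO]: False

ply 1, O at XX./.../XOO | (0,2)=-1→XXO/.../XOO*; (1,0)=-1→XX./O../XOO; (1,1)=-1→XX./.O./XOO; (1,2)=-1→XX./..O/XOO
ply 2, X at XXO/.../XOO | (1,0)=+1→XXO/X../XOO*; (1,1)=+1→XXO/.X./XOO; (1,2)=+1→XXO/..X/XOO
ply 3: XXO/X../XOO is terminal -1 (O); from XX./.../XOO depth 5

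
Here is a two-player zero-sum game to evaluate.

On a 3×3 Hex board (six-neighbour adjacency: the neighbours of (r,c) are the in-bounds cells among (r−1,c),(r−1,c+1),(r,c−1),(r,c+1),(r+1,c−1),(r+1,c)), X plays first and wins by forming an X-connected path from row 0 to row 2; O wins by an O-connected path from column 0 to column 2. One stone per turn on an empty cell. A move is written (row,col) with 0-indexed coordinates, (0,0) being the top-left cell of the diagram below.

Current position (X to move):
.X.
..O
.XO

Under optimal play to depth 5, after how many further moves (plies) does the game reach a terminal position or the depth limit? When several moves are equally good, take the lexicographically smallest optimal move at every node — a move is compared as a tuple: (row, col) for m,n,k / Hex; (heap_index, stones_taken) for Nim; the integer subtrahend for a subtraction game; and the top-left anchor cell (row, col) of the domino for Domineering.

PV length from [.X./..O/.XO]: 5 plies

ply 1, X at .X./..O/.XO | (0,0)=-1→XX./..O/.XO; (0,2)=-1→.XX/..O/.XO; (1,0)=+1→.X./X.O/.XO*; (1,1)=+1→.X./.XO/.XO; (2,0)=+1→.X./..O/XXO
ply 2, O at .X./X.O/.XO | (0,0)=-1→OX./X.O/.XO*; (0,2)=-1→.XO/X.O/.XO; (1,1)=-1→.X./XOO/.XO; (2,0)=-1→.X./X.O/OXO
ply 3, X at OX./X.O/.XO | (0,2)=+1→OXX/X.O/.XO*; (1,1)=+1→OX./XXO/.XO; (2,0)=+1→OX./X.O/XXO
ply 4, O at OXX/X.O/.XO | (1,1)=-1→OXX/XOO/.XO*; (2,0)=-1→OXX/X.O/OXO
ply 5, X at OXX/XOO/.XO | (2,0)=+1→OXX/XOO/XXO*
ply 6: OXX/XOO/XXO is terminal -1 (O); from .X./..O/.XO depth 5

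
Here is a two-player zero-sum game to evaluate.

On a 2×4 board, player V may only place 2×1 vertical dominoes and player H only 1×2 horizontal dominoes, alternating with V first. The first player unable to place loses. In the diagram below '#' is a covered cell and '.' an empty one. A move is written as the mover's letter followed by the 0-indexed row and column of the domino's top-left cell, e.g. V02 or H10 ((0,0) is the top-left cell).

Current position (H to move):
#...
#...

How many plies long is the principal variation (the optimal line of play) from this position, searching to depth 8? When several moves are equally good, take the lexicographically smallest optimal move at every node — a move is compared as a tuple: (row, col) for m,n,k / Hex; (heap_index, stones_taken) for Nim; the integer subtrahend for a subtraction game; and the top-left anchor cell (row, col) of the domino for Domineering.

[#.../#...] H move#1: H01:+1/###./#...*, H02:+1/#.##/#..., H11:+1/#.../###., H12:+1/#.../#.##
[###./#...] V move#2: V03:-1/####/#..#*
[####/#..#] H move#3: H11:+1/####/####*
[####/####] end (terminal -1, V#4); searched #.../#... to 8

PV length from [#.../#...]: 3 plies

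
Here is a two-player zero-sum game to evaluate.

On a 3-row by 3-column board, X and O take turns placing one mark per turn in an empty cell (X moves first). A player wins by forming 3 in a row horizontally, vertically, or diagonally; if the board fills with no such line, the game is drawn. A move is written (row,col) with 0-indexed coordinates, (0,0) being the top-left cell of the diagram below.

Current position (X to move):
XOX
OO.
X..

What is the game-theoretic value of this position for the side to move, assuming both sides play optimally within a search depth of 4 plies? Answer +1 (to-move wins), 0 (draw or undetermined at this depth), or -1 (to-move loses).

value(XOX/OO./X.., X) = -1

ply 1, X at XOX/OO./X.. | (1,2)=-1→XOX/OOX/X..*; (2,1)=-1→XOX/OO./XX.; (2,2)=-1→XOX/OO./X.X
ply 2, O at XOX/OOX/X.. | (2,1)=+1→XOX/OOX/XO.*; (2,2)=+0→XOX/OOX/X.O
ply 3: XOX/OOX/XO. is terminal -1 (X); from XOX/OO./X.. depth 4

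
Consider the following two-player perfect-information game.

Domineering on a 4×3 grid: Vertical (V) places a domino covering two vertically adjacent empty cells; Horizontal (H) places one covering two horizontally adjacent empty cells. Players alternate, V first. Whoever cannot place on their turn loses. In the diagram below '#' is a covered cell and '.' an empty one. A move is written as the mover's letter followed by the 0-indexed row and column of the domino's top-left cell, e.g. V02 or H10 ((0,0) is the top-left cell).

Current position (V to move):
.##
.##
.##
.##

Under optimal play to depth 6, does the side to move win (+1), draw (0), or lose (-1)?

value(.##/.##/.##/.##, V) = +1

p1 V@[.##/.##/.##/.##]: V00[###/###/.##/.##]+1* V10[.##/###/###/.##]+1 V20[.##/.##/###/###]+1
p2 H@[###/###/.##/.##] terminal -1; root [.##/.##/.##/.##] d6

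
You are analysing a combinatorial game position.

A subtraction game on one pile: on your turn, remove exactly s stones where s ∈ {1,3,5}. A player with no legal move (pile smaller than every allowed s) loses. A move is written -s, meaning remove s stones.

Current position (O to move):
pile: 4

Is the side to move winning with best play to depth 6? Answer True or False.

[4] O move#1: -1:-1/3*, -3:-1/1
[3] X move#2: -1:+1/2*, -3:+1/0
[2] O move#3: -1:-1/1*
[1] X move#4: -1:+1/0*
[0] end (terminal -1, O#5); searched 4 to 6

O winning at [4]: False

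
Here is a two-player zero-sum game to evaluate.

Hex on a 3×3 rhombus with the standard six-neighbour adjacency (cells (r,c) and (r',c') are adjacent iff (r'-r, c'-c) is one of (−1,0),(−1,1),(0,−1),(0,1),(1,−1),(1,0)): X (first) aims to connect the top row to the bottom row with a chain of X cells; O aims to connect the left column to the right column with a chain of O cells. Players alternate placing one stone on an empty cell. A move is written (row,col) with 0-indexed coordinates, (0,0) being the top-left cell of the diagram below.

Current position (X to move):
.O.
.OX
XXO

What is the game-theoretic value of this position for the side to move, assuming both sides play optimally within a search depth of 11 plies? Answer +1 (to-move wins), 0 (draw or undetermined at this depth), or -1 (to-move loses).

ply 1, X at .O./.OX/XXO | (0,0)=+1→XO./.OX/XXO*; (0,2)=+1→.OX/.OX/XXO; (1,0)=+1→.O./XOX/XXO
ply 2, O at XO./.OX/XXO | (0,2)=-1→XOO/.OX/XXO*; (1,0)=-1→XO./OOX/XXO
ply 3, X at XOO/.OX/XXO | (1,0)=+1→XOO/XOX/XXO*
ply 4: XOO/XOX/XXO is terminal -1 (O); from .O./.OX/XXO depth 11

value(.O./.OX/XXO, X) = +1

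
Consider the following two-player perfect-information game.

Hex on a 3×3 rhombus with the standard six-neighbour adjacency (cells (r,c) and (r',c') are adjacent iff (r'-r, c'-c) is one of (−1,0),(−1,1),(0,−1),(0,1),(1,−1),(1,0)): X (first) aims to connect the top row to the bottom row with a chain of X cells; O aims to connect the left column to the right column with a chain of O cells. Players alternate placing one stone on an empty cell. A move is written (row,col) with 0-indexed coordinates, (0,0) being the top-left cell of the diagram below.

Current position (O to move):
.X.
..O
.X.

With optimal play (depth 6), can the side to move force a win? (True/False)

O winning at [.X./..O/.X.]: True

[.X./..O/.X.] O move#1: (0,0):-1/OX./..O/.X., (0,2):-1/.XO/..O/.X., (1,0):-1/.X./O.O/.X., (1,1):+1/.X./.OO/.X.*, (2,0):-1/.X./..O/OX., (2,2):-1/.X./..O/.XO
[.X./.OO/.X.] X move#2: (0,0):-1/XX./.OO/.X.*, (0,2):-1/.XX/.OO/.X., (1,0):-1/.X./XOO/.X., (2,0):-1/.X./.OO/XX., (2,2):-1/.X./.OO/.XX
[XX./.OO/.X.] O move#3: (0,2):+1/XXO/.OO/.X.*, (1,0):+1/XX./OOO/.X., (2,0):+1/XX./.OO/OX., (2,2):+1/XX./.OO/.XO
[XXO/.OO/.X.] X move#4: (1,0):-1/XXO/XOO/.X.*, (2,0):-1/XXO/.OO/XX., (2,2):-1/XXO/.OO/.XX
[XXO/XOO/.X.] O move#5: (2,0):+1/XXO/XOO/OX.*, (2,2):-1/XXO/XOO/.XO
[XXO/XOO/OX.] end (terminal -1, X#6); searched .X./..O/.X. to 6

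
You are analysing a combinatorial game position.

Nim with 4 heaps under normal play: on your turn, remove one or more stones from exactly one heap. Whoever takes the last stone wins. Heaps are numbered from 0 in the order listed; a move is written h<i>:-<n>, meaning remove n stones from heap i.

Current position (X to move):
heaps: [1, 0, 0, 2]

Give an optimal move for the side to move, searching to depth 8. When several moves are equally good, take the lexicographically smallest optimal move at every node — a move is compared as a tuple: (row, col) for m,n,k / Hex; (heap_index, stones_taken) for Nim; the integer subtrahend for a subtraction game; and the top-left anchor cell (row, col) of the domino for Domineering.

p1 X@[(1,0,0,2)]: h0:-1[(0,0,0,2)]-1 h3:-1[(1,0,0,1)]+1* h3:-2[(1,0,0,0)]-1
p2 O@[(1,0,0,1)]: h0:-1[(0,0,0,1)]-1* h3:-1[(1,0,0,0)]-1
p3 X@[(0,0,0,1)]: h3:-1[(0,0,0,0)]+1*
p4 O@[(0,0,0,0)] terminal -1; root [(1,0,0,2)] d8

X's best at [(1,0,0,2)]: h3:-1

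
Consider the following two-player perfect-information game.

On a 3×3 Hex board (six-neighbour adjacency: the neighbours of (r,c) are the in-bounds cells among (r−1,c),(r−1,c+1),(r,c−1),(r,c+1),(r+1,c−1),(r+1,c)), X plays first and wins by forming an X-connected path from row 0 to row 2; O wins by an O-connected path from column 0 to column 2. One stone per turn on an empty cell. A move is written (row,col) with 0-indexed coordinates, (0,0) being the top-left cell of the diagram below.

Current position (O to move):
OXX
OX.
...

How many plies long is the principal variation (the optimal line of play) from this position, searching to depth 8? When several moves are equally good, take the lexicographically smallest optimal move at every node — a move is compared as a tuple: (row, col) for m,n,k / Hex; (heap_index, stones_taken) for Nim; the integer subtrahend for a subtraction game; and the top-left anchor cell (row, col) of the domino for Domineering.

PV length from [OXX/OX./...]: 2 plies

[OXX/OX./...] O move#1: (1,2):-1/OXX/OXO/...*, (2,0):-1/OXX/OX./O.., (2,1):-1/OXX/OX./.O., (2,2):-1/OXX/OX./..O
[OXX/OXO/...] X move#2: (2,0):+1/OXX/OXO/X..*, (2,1):+1/OXX/OXO/.X., (2,2):+1/OXX/OXO/..X
[OXX/OXO/X..] end (terminal -1, O#3); searched OXX/OX./... to 8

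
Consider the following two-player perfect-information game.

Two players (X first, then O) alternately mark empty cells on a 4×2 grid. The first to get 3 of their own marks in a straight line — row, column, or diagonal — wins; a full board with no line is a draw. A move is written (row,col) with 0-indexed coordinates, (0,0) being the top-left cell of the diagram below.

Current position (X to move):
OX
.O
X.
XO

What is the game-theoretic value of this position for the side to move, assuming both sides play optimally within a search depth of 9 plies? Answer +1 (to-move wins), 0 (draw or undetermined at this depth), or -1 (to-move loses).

p1 X@[OX/.O/X./XO]: (1,0)[OX/XO/X./XO]+1* (2,1)[OX/.O/XX/XO]+0
p2 O@[OX/XO/X./XO] terminal -1; root [OX/.O/X./XO] d9

value(OX/.O/X./XO, X) = +1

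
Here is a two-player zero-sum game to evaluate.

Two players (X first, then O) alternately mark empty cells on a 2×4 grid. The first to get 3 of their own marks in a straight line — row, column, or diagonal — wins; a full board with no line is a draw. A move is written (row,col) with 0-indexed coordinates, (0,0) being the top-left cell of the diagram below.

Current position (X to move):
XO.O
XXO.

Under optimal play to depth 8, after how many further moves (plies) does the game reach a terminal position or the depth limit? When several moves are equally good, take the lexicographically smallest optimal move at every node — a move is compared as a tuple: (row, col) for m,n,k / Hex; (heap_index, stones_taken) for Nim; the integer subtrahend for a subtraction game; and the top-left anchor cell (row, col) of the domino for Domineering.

[XO.O/XXO.] X move#1: (0,2):+0/XOXO/XXO.*, (1,3):-1/XO.O/XXOX
[XOXO/XXO.] O move#2: (1,3):+0/XOXO/XXOO*
[XOXO/XXOO] end (terminal +0, X#3); searched XO.O/XXO. to 8

PV length from [XO.O/XXO.]: 2 plies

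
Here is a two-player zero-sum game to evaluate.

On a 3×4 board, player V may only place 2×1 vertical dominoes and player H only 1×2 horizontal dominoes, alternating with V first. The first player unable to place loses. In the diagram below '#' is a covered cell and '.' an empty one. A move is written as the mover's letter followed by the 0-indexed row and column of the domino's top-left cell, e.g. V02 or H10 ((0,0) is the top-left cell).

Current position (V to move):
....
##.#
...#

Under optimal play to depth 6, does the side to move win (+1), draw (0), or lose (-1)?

ply 1, V at ..../##.#/...# | V02=-1→..#./####/...#*; V12=-1→..../####/..##
ply 2, H at ..#./####/...# | H00=+1→###./####/...#*; H20=+1→..#./####/##.#; H21=+1→..#./####/.###
ply 3: ###./####/...# is terminal -1 (V); from ..../##.#/...# depth 6

value(..../##.#/...#, V) = -1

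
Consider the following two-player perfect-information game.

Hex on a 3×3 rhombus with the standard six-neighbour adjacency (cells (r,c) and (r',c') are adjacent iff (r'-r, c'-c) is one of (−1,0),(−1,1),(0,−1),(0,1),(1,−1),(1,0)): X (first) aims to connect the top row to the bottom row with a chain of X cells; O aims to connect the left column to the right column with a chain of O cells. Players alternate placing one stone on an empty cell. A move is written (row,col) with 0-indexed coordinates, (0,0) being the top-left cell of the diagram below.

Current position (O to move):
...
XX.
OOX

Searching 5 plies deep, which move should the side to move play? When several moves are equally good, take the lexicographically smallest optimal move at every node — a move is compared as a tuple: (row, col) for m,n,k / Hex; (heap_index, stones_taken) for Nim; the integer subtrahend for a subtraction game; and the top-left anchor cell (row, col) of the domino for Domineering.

[.../XX./OOX] O move#1: (0,0):-1/O../XX./OOX, (0,1):-1/.O./XX./OOX, (0,2):-1/..O/XX./OOX, (1,2):+1/.../XXO/OOX*
[.../XXO/OOX] end (terminal -1, X#2); searched .../XX./OOX to 5

O's best at [.../XX./OOX]: (1,2)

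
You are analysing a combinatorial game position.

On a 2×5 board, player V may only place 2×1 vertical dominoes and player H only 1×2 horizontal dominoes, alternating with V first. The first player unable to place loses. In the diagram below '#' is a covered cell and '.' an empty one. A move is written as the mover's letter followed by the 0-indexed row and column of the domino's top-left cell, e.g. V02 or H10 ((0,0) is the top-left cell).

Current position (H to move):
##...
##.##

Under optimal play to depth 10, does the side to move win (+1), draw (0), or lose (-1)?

value(##.../##.##, H) = +1

ply 1, H at ##.../##.## | H02=+1→####./##.##*; H03=-1→##.##/##.##
ply 2: ####./##.## is terminal -1 (V); from ##.../##.## depth 10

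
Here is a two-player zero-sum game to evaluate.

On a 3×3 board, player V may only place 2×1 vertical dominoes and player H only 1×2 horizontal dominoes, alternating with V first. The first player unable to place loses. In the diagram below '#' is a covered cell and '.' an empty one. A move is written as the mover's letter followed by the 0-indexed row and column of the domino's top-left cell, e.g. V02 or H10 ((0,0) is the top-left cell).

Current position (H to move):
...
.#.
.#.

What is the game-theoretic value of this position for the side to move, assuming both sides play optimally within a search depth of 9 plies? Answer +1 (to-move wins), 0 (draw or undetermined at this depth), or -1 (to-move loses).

value(.../.#./.#., H) = -1

ply 1, H at .../.#./.#. | H00=-1→##./.#./.#.*; H01=-1→.##/.#./.#.
ply 2, V at ##./.#./.#. | V02=+1→###/.##/.#.*; V10=+1→##./##./##.; V12=+1→##./.##/.##
ply 3: ###/.##/.#. is terminal -1 (H); from .../.#./.#. depth 9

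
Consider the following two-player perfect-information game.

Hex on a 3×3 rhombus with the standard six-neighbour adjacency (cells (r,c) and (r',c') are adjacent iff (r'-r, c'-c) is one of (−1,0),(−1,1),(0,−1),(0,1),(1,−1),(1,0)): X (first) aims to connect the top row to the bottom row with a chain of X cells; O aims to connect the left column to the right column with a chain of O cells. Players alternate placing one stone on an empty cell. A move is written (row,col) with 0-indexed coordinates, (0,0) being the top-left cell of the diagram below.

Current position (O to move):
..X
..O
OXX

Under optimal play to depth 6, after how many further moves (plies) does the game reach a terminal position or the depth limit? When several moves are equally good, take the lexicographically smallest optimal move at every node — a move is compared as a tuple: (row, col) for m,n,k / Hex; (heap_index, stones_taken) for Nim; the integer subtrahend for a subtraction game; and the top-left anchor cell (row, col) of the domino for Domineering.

PV length from [..X/..O/OXX]: 1 ply

[..X/..O/OXX] O move#1: (0,0):-1/O.X/..O/OXX, (0,1):-1/.OX/..O/OXX, (1,0):-1/..X/O.O/OXX, (1,1):+1/..X/.OO/OXX*
[..X/.OO/OXX] end (terminal -1, X#2); searched ..X/..O/OXX to 6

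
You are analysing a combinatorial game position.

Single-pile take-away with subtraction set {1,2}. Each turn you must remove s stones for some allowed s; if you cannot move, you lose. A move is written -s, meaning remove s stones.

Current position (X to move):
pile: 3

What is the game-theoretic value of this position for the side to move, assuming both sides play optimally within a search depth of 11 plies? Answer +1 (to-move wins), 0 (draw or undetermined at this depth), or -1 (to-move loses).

value(3, X) = -1

p1 X@[3]: -1[2]-1* -2[1]-1
p2 O@[2]: -1[1]-1 -2[0]+1*
p3 X@[0] terminal -1; root [3] d11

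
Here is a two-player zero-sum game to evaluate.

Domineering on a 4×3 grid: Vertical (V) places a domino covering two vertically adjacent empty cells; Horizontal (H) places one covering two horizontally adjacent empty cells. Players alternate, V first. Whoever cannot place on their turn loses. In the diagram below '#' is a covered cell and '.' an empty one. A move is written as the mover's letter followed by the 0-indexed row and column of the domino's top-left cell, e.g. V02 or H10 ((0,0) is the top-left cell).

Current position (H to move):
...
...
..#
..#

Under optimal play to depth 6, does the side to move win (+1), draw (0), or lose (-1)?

value(.../.../..#/..#, H) = -1

[.../.../..#/..#] H move#1: H00:-1/##./.../..#/..#*, H01:-1/.##/.../..#/..#, H10:-1/.../##./..#/..#, H11:-1/.../.##/..#/..#, H20:-1/.../.../###/..#, H30:-1/.../.../..#/###
[##./.../..#/..#] V move#2: V02:-1/###/..#/..#/..#, V10:+1/##./#../#.#/..#*, V11:+1/##./.#./.##/..#, V20:+1/##./.../#.#/#.#, V21:+1/##./.../.##/.##
[##./#../#.#/..#] H move#3: H11:-1/##./###/#.#/..#*, H30:-1/##./#../#.#/###
[##./###/#.#/..#] V move#4: V21:+1/##./###/###/.##*
[##./###/###/.##] end (terminal -1, H#5); searched .../.../..#/..# to 6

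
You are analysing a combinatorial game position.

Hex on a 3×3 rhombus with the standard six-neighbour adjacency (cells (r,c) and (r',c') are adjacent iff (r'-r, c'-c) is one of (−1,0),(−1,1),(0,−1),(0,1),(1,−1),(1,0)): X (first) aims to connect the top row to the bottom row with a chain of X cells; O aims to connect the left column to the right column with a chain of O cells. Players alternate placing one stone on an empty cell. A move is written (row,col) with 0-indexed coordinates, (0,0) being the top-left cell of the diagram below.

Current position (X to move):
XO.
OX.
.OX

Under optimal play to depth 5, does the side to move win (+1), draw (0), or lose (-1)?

ply 1, X at XO./OX./.OX | (0,2)=+1→XOX/OX./.OX*; (1,2)=-1→XO./OXX/.OX; (2,0)=-1→XO./OX./XOX
ply 2, O at XOX/OX./.OX | (1,2)=-1→XOX/OXO/.OX*; (2,0)=-1→XOX/OX./OOX
ply 3, X at XOX/OXO/.OX | (2,0)=+1→XOX/OXO/XOX*
ply 4: XOX/OXO/XOX is terminal -1 (O); from XO./OX./.OX depth 5

value(XO./OX./.OX, X) = +1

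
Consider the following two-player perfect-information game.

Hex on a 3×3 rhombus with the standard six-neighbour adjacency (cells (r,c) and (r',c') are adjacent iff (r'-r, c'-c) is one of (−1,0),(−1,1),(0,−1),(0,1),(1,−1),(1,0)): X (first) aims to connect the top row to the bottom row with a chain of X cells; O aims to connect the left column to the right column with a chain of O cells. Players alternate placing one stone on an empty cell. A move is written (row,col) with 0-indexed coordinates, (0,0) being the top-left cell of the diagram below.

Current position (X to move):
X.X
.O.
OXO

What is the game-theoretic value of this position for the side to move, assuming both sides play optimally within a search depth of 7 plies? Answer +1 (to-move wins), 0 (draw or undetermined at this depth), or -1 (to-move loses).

ply 1, X at X.X/.O./OXO | (0,1)=-1→XXX/.O./OXO; (1,0)=-1→X.X/XO./OXO; (1,2)=+1→X.X/.OX/OXO*
ply 2: X.X/.OX/OXO is terminal -1 (O); from X.X/.O./OXO depth 7

value(X.X/.O./OXO, X) = +1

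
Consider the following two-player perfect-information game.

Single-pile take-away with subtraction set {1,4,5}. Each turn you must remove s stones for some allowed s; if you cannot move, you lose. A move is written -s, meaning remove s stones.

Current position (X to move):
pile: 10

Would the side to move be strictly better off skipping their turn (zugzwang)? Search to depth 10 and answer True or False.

[10] X move#1: -1:-1/9*, -4:-1/6, -5:-1/5
[9] O move#2: -1:+1/8*, -4:-1/5, -5:-1/4
[8] X move#3: -1:-1/7*, -4:-1/4, -5:-1/3
[7] O move#4: -1:-1/6, -4:-1/3, -5:+1/2*
[2] X move#5: -1:-1/1*
[1] O move#6: -1:+1/0*
[0] end (terminal -1, X#7); searched 10 to 10
suppose X passes — search the same position with O to move:
pass> [10] O move#1: -1:-1/9*, -4:-1/6, -5:-1/5
pass> [9] X move#2: -1:+1/8*, -4:-1/5, -5:-1/4
pass> [8] O move#3: -1:-1/7*, -4:-1/4, -5:-1/3
pass> [7] X move#4: -1:-1/6, -4:-1/3, -5:+1/2*
pass> [2] O move#5: -1:-1/1*
pass> [1] X move#6: -1:+1/0*
pass> [0] end (terminal -1, O#7); searched 10 to 10
for X: play -1, pass +1

zugzwang(10, X) = True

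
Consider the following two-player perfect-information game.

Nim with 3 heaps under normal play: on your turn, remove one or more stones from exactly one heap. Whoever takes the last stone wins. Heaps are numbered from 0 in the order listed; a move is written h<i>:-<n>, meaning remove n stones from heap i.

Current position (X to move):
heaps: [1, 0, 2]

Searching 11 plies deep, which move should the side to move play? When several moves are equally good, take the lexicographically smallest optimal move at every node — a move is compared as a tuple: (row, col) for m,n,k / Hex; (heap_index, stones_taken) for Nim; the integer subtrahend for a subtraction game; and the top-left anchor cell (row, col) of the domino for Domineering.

[(1,0,2)] X move#1: h0:-1:-1/(0,0,2), h2:-1:+1/(1,0,1)*, h2:-2:-1/(1,0,0)
[(1,0,1)] O move#2: h0:-1:-1/(0,0,1)*, h2:-1:-1/(1,0,0)
[(0,0,1)] X move#3: h2:-1:+1/(0,0,0)*
[(0,0,0)] end (terminal -1, O#4); searched (1,0,2) to 11

X's best at [(1,0,2)]: h2:-1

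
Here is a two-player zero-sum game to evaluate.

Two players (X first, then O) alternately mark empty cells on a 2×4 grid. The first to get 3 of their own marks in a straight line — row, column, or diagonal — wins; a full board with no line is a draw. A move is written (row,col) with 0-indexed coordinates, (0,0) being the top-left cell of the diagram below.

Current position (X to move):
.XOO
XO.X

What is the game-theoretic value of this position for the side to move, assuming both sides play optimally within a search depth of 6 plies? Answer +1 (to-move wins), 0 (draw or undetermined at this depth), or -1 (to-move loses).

value(.XOO/XO.X, X) = 0

[.XOO/XO.X] X move#1: (0,0):+0/XXOO/XO.X*, (1,2):+0/.XOO/XOXX
[XXOO/XO.X] O move#2: (1,2):+0/XXOO/XOOX*
[XXOO/XOOX] end (terminal +0, X#3); searched .XOO/XO.X to 6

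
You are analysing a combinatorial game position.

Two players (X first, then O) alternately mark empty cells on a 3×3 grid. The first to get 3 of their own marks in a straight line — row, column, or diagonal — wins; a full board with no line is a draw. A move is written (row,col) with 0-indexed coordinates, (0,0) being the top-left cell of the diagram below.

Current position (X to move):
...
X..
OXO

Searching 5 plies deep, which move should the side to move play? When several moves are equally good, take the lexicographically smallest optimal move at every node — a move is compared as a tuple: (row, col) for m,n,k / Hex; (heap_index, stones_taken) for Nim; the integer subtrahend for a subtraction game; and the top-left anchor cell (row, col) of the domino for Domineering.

X's best at [.../X../OXO]: (1,1)

[.../X../OXO] X move#1: (0,0):-1/X../X../OXO, (0,1):-1/.X./X../OXO, (0,2):+0/..X/X../OXO, (1,1):+1/.../XX./OXO*, (1,2):-1/.../X.X/OXO
[.../XX./OXO] O move#2: (0,0):-1/O../XX./OXO*, (0,1):-1/.O./XX./OXO, (0,2):-1/..O/XX./OXO, (1,2):-1/.../XXO/OXO
[O../XX./OXO] X move#3: (0,1):+1/OX./XX./OXO*, (0,2):+1/O.X/XX./OXO, (1,2):+1/O../XXX/OXO
[OX./XX./OXO] end (terminal -1, O#4); searched .../X../OXO to 5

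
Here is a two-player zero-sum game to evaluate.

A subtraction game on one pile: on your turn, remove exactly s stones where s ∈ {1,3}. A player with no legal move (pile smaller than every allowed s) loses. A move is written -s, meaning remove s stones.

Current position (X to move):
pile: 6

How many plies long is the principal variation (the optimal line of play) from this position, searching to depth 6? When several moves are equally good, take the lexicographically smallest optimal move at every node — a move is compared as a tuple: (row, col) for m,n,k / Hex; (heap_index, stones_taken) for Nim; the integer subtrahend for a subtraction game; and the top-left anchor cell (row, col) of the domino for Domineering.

PV length from [6]: 6 plies

ply 1, X at 6 | -1=-1→5*; -3=-1→3
ply 2, O at 5 | -1=+1→4*; -3=+1→2
ply 3, X at 4 | -1=-1→3*; -3=-1→1
ply 4, O at 3 | -1=+1→2*; -3=+1→0
ply 5, X at 2 | -1=-1→1*
ply 6, O at 1 | -1=+1→0*
ply 7: 0 is terminal -1 (X); from 6 depth 6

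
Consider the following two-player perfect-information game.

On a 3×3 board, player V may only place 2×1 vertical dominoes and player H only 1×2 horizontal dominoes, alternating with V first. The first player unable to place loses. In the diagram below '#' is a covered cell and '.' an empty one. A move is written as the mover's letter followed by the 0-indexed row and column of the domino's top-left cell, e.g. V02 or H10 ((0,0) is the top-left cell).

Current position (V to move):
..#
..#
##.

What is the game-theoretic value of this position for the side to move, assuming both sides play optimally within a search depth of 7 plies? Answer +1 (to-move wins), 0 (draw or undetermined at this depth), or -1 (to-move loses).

[..#/..#/##.] V move#1: V00:+1/#.#/#.#/##.*, V01:+1/.##/.##/##.
[#.#/#.#/##.] end (terminal -1, H#2); searched ..#/..#/##. to 7

value(..#/..#/##., V) = +1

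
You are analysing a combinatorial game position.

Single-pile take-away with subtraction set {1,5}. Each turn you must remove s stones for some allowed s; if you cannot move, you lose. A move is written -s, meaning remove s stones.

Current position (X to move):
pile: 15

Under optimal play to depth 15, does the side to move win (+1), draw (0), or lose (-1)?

[15] X move#1: -1:+1/14*, -5:+1/10
[14] O move#2: -1:-1/13*, -5:-1/9
[13] X move#3: -1:+1/12*, -5:+1/8
[12] O move#4: -1:-1/11*, -5:-1/7
[11] X move#5: -1:+1/10*, -5:+1/6
[10] O move#6: -1:-1/9*, -5:-1/5
[9] X move#7: -1:+1/8*, -5:+1/4
[8] O move#8: -1:-1/7*, -5:-1/3
[7] X move#9: -1:+1/6*, -5:+1/2
[6] O move#10: -1:-1/5*, -5:-1/1
[5] X move#11: -1:+1/4*, -5:+1/0
[4] O move#12: -1:-1/3*
[3] X move#13: -1:+1/2*
[2] O move#14: -1:-1/1*
[1] X move#15: -1:+1/0*
[0] end (terminal -1, O#16); searched 15 to 15

value(15, X) = +1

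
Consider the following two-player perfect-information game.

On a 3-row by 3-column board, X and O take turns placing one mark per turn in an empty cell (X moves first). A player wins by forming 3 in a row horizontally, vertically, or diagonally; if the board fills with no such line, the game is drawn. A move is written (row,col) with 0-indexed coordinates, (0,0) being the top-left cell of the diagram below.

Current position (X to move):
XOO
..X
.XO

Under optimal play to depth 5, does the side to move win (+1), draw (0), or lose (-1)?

[XOO/..X/.XO] X move#1: (1,0):+1/XOO/X.X/.XO*, (1,1):+0/XOO/.XX/.XO, (2,0):+0/XOO/..X/XXO
[XOO/X.X/.XO] O move#2: (1,1):-1/XOO/XOX/.XO*, (2,0):-1/XOO/X.X/OXO
[XOO/XOX/.XO] X move#3: (2,0):+1/XOO/XOX/XXO*
[XOO/XOX/XXO] end (terminal -1, O#4); searched XOO/..X/.XO to 5

value(XOO/..X/.XO, X) = +1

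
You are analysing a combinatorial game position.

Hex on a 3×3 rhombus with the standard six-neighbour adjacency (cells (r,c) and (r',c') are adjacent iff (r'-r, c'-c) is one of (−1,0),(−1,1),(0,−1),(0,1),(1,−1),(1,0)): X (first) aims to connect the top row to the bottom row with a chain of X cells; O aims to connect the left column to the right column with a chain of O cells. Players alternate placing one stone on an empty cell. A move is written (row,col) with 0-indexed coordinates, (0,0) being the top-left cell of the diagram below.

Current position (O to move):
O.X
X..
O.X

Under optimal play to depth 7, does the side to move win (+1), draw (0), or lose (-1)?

value(O.X/X../O.X, O) = +1

[O.X/X../O.X] O move#1: (0,1):-1/OOX/X../O.X, (1,1):-1/O.X/XO./O.X, (1,2):+1/O.X/X.O/O.X*, (2,1):-1/O.X/X../OOX
[O.X/X.O/O.X] X move#2: (0,1):-1/OXX/X.O/O.X*, (1,1):-1/O.X/XXO/O.X, (2,1):-1/O.X/X.O/OXX
[OXX/X.O/O.X] O move#3: (1,1):+1/OXX/XOO/O.X*, (2,1):+1/OXX/X.O/OOX
[OXX/XOO/O.X] end (terminal -1, X#4); searched O.X/X../O.X to 7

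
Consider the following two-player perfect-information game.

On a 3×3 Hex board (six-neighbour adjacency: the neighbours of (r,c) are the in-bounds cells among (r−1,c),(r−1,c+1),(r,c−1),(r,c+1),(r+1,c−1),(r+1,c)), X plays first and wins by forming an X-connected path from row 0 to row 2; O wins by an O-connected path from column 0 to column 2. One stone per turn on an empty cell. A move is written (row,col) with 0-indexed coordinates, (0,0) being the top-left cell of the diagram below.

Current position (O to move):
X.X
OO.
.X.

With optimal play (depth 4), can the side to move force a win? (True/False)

ply 1, O at X.X/OO./.X. | (0,1)=-1→XOX/OO./.X.; (1,2)=+1→X.X/OOO/.X.*; (2,0)=-1→X.X/OO./OX.; (2,2)=-1→X.X/OO./.XO
ply 2: X.X/OOO/.X. is terminal -1 (X); from X.X/OO./.X. depth 4

O winning at [X.X/OO./.X.]: True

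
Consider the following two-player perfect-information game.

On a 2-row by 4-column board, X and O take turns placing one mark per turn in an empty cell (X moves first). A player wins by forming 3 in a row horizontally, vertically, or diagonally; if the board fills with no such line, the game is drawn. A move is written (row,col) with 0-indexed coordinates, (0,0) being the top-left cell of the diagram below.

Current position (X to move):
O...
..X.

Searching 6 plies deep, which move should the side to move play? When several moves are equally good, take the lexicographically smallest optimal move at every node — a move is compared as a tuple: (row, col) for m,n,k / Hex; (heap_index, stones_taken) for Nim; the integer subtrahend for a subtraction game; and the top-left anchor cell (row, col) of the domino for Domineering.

[O.../..X.] X move#1: (0,1):+0/OX../..X., (0,2):+0/O.X./..X., (0,3):+0/O..X/..X., (1,0):+0/O.../X.X., (1,1):+1/O.../.XX.*, (1,3):+0/O.../..XX
[O.../.XX.] O move#2: (0,1):-1/OO../.XX.*, (0,2):-1/O.O./.XX., (0,3):-1/O..O/.XX., (1,0):-1/O.../OXX., (1,3):-1/O.../.XXO
[OO../.XX.] X move#3: (0,2):+1/OOX./.XX.*, (0,3):-1/OO.X/.XX., (1,0):+1/OO../XXX., (1,3):+1/OO../.XXX
[OOX./.XX.] O move#4: (0,3):-1/OOXO/.XX.*, (1,0):-1/OOX./OXX., (1,3):-1/OOX./.XXO
[OOXO/.XX.] X move#5: (1,0):+1/OOXO/XXX.*, (1,3):+1/OOXO/.XXX
[OOXO/XXX.] end (terminal -1, O#6); searched O.../..X. to 6

X's best at [O.../..X.]: (1,1)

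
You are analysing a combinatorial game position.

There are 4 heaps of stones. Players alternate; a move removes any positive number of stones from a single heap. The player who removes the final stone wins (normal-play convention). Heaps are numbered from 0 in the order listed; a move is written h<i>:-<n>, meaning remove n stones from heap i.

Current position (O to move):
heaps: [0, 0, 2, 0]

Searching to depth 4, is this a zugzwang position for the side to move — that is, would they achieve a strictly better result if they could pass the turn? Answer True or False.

p1 O@[(0,0,2,0)]: h2:-1[(0,0,1,0)]-1 h2:-2[(0,0,0,0)]+1*
p2 X@[(0,0,0,0)] terminal -1; root [(0,0,2,0)] d4
suppose O passes — search the same position with X to move:
pass> p1 X@[(0,0,2,0)]: h2:-1[(0,0,1,0)]-1 h2:-2[(0,0,0,0)]+1*
pass> p2 O@[(0,0,0,0)] terminal -1; root [(0,0,2,0)] d4
for O: play +1, pass -1

zugzwang((0,0,2,0), O) = False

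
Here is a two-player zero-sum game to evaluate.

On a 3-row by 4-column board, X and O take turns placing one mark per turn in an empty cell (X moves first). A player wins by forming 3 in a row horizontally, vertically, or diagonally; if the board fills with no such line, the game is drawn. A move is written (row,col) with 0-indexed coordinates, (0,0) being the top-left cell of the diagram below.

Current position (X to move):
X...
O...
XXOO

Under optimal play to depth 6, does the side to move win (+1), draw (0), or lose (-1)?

ply 1, X at X.../O.../XXOO | (0,1)=+1→XX../O.../XXOO*; (0,2)=+1→X.X./O.../XXOO; (0,3)=-1→X..X/O.../XXOO; (1,1)=+1→X.../OX../XXOO; (1,2)=+0→X.../O.X./XXOO; (1,3)=-1→X.../O..X/XXOO
ply 2, O at XX../O.../XXOO | (0,2)=-1→XXO./O.../XXOO*; (0,3)=-1→XX.O/O.../XXOO; (1,1)=-1→XX../OO../XXOO; (1,2)=-1→XX../O.O./XXOO; (1,3)=-1→XX../O..O/XXOO
ply 3, X at XXO./O.../XXOO | (0,3)=-1→XXOX/O.../XXOO; (1,1)=+1→XXO./OX../XXOO*; (1,2)=+1→XXO./O.X./XXOO; (1,3)=-1→XXO./O..X/XXOO
ply 4: XXO./OX../XXOO is terminal -1 (O); from X.../O.../XXOO depth 6

value(X.../O.../XXOO, X) = +1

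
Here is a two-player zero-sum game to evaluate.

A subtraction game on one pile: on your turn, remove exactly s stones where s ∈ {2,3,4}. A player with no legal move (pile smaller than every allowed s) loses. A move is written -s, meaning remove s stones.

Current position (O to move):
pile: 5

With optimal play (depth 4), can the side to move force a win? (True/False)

O winning at [5]: True

[5] O move#1: -2:-1/3, -3:-1/2, -4:+1/1*
[1] end (terminal -1, X#2); searched 5 to 4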